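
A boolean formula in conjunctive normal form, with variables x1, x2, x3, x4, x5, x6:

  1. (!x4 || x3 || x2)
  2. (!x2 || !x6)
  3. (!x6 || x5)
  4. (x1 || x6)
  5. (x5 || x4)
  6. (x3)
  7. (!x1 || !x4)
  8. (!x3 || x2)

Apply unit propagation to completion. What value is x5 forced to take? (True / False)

True

Unit clause (x3) sets x3 = True.
(x2 || !x3) with x3 = True leaves only x2, so x2 = True.
(!x6 || !x2) with x2 = True leaves only !x6, so x6 = False.
From (x6 || x1) and x6 = False: x1 = True.
(!x1 || !x4) with x1 = True leaves only !x4, so x4 = False.
In (x5 || x4), x4 is now false; x5 must hold, so x5 = True.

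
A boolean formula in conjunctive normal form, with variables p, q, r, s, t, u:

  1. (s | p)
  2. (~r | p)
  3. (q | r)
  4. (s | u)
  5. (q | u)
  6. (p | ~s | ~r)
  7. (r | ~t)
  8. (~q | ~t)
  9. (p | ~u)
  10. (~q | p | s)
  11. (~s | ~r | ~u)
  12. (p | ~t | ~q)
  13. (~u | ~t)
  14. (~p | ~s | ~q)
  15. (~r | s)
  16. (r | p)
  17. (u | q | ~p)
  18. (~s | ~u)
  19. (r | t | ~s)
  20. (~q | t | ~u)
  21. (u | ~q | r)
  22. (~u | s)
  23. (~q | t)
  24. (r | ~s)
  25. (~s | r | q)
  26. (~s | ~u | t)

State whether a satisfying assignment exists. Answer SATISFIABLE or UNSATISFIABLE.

UNSATISFIABLE

s = True:
  propagation gives u=False, q=True, t=False; an empty clause results — contradiction.
s = False:
  propagation gives p=True, u=True; an empty clause results — contradiction.
Every branch closes, so no satisfying assignment exists.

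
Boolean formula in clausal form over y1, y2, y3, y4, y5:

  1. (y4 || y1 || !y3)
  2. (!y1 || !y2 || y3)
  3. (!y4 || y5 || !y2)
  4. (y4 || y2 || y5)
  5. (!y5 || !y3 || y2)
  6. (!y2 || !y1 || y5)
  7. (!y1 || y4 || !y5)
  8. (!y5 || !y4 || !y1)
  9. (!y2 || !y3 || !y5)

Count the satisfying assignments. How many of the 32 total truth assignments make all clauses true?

Split on y5, then y2.
  y5=T, y2=T: remaining (y1,y3,y4) ∈ {(F,F,F); (F,F,T)} — 2.
  y5=T, y2=F: remaining (y1,y3,y4) ∈ {(F,F,F); (F,F,T)} — 2.
  y5=F, y2=T: remaining (y1,y3,y4) ∈ {(F,F,F)} — 1.
  y5=F, y2=F: remaining (y1,y3,y4) ∈ {(F,F,T); (F,T,T); (T,F,T); (T,T,T)} — 4.
Total: 2 + 2 + 1 + 4 = 9.

9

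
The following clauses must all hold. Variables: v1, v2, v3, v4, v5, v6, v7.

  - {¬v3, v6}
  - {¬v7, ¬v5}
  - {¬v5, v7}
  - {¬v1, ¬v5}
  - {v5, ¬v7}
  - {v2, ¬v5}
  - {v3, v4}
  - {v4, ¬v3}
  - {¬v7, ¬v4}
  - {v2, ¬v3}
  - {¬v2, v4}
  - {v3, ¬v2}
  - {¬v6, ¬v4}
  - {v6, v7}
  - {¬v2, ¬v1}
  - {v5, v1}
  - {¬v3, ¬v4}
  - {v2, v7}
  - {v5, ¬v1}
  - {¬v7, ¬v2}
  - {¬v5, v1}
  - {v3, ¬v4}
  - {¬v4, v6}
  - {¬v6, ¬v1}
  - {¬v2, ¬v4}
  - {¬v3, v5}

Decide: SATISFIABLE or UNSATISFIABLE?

v4 = True:
  propagation gives v7=False, v5=False, v6=False; an empty clause results — contradiction.
v4 = False:
  propagation gives v3=True; an empty clause results — contradiction.
Every branch closes, so no satisfying assignment exists.

UNSATISFIABLE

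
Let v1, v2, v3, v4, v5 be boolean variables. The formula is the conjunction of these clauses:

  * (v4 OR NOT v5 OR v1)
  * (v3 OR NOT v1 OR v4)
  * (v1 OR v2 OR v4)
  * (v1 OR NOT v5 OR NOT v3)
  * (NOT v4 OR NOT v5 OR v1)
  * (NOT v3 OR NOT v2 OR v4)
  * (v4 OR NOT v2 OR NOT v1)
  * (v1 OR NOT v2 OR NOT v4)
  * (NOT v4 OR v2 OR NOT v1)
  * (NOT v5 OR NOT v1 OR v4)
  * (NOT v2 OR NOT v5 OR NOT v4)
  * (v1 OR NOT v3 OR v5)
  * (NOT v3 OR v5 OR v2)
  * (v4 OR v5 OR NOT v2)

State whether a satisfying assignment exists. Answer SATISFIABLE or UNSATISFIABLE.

Set v1 = False and propagate.
Branch on v2: take v2 = False.
  then v4 is forced to True.
  then v5 is forced to False.
  then v3 is forced to False.
So v1 = F, v2 = F, v3 = F, v4 = T, v5 = F is a satisfying assignment.

SATISFIABLE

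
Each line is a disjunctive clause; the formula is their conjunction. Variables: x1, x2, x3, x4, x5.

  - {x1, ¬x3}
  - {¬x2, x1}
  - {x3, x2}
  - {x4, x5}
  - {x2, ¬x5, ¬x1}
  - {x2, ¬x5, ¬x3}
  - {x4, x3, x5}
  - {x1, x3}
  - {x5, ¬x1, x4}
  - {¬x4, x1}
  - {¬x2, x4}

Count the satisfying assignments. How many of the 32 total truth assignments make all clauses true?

5

The models are:
  x1=T x2=F x3=T x4=T x5=F
  x1=T x2=T x3=F x4=T x5=F
  x1=T x2=T x3=F x4=T x5=T
  x1=T x2=T x3=T x4=T x5=F
  x1=T x2=T x3=T x4=T x5=T
That's 5 in total.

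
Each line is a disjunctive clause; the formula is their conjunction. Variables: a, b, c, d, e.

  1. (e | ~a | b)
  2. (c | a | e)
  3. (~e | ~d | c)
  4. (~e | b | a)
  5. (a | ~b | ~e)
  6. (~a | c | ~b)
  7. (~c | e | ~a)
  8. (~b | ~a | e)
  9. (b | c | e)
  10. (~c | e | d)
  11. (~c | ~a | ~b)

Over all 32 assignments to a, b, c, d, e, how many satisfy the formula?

The models are:
  a=F b=F c=T d=T e=F
  a=F b=T c=T d=T e=F
  a=T b=F c=F d=F e=T
  a=T b=F c=T d=F e=T
  a=T b=F c=T d=T e=T
Count: 5.

5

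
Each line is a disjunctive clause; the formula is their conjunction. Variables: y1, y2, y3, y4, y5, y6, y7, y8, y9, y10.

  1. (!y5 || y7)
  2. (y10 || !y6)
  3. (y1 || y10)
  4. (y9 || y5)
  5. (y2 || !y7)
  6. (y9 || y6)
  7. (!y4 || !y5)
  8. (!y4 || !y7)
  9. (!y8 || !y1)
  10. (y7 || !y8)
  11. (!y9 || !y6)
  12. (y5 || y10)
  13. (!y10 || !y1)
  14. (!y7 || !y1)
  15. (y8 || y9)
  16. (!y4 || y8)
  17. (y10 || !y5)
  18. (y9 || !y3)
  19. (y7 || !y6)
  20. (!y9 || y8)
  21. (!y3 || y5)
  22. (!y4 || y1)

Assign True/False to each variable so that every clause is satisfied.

y2 occurs only positively in the remaining clauses — set y2 = True.
Pure literal: y4 appears only negated; assign y4 = False.
Try y1 = False.
  then y10 is forced to True.
Try y3 = True.
  then y9 is forced to True.
  then y6 is forced to False.
  then y8 is forced to True.
  then y7 is forced to True.
  then y5 is forced to True.

y1 = F, y2 = T, y3 = T, y4 = F, y5 = T, y6 = F, y7 = T, y8 = T, y9 = T, y10 = T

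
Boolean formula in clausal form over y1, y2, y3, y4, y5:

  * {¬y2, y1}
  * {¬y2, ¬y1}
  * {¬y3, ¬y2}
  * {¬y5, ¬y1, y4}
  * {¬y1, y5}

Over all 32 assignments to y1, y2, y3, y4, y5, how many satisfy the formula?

Split on y1, then y2.
  y1=T, y2=T: a clause becomes empty — 0.
  y1=T, y2=F: remaining (y3,y4,y5) ∈ {(F,T,T); (T,T,T)} — 2.
  y1=F, y2=T: a clause becomes empty — 0.
  y1=F, y2=F: y3, y4, y5 free → 2^3 = 8.
Total: 0 + 2 + 0 + 8 = 10.

10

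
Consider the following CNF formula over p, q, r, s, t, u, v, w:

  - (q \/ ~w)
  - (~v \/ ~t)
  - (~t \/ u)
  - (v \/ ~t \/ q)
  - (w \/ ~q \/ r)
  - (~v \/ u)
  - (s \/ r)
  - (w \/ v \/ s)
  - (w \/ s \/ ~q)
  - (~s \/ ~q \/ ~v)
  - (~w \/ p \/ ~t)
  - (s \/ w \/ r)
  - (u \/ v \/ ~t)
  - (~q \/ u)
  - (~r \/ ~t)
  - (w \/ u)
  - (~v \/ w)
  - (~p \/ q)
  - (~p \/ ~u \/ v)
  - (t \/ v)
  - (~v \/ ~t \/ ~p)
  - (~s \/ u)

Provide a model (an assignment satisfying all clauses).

Set p = False and propagate.
Branch on q: take q = True.
  then u is forced to True.
For the remaining variables, r = True, s = False, t = False, v = True, w = True works.
Check each clause:
  1. (~w \/ q) — q is true.
  2. (~v \/ ~t) — ~t is true.
  3. (~t \/ u) — ~t is true.
  4. (~t \/ v \/ q) — q is true.
  5. (r \/ w \/ ~q) — w is true.
  6. (u \/ ~v) — u is true.
  7. (r \/ s) — r is true.
  8. (w \/ s \/ v) — w is true.
  9. (~q \/ s \/ w) — w is true.
  10. (~s \/ ~v \/ ~q) — ~s is true.
  11. (~w \/ ~t \/ p) — ~t is true.
  12. (r \/ s \/ w) — w is true.
  13. (v \/ ~t \/ u) — ~t is true.
  14. (~q \/ u) — u is true.
  15. (~t \/ ~r) — ~t is true.
  16. (u \/ w) — w is true.
  17. (~v \/ w) — w is true.
  18. (q \/ ~p) — q is true.
  19. (v \/ ~p \/ ~u) — ~p is true.
  20. (t \/ v) — v is true.
  21. (~p \/ ~v \/ ~t) — ~t is true.
  22. (u \/ ~s) — ~s is true.

p=False  q=True  r=True  s=False  t=False  u=True  v=True  w=True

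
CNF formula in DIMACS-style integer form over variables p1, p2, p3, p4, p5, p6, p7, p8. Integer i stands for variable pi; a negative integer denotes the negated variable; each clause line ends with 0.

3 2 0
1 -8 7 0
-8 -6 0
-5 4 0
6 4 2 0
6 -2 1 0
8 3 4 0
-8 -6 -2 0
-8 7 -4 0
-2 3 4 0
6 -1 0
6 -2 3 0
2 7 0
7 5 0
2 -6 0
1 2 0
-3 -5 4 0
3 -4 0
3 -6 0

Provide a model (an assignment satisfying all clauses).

p1=F, p2=T, p3=T, p4=T, p5=F, p6=T, p7=T, p8=F

Check each clause:
  1. {p3, p2} — p2 is true.
  2. {p7, p1, ¬p8} — ¬p8 is true.
  3. {¬p6, ¬p8} — ¬p8 is true.
  4. {p4, ¬p5} — ¬p5 is true.
  5. {p4, p2, p6} — p2 is true.
  6. {p6, p1, ¬p2} — p6 is true.
  7. {p8, p4, p3} — p3 is true.
  8. {¬p2, ¬p8, ¬p6} — ¬p8 is true.
  9. {¬p8, p7, ¬p4} — ¬p8 is true.
  10. {¬p2, p4, p3} — p3 is true.
  11. {¬p1, p6} — p6 is true.
  12. {p3, ¬p2, p6} — p3 is true.
  13. {p7, p2} — p2 is true.
  14. {p7, p5} — p7 is true.
  15. {¬p6, p2} — p2 is true.
  16. {p2, p1} — p2 is true.
  17. {¬p5, ¬p3, p4} — ¬p5 is true.
  18. {p3, ¬p4} — p3 is true.
  19. {¬p6, p3} — p3 is true.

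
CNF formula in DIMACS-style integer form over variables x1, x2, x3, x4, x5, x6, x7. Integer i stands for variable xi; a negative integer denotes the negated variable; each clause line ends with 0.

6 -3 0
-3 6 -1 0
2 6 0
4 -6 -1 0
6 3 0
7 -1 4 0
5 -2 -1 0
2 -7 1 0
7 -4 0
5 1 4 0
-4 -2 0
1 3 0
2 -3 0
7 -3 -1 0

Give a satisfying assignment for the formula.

x1=False  x2=True  x3=True  x4=False  x5=True  x6=True  x7=True

x5 occurs only positively in the remaining clauses — set x5 = True.
Set x1 = False and propagate.
  then x3 is forced to True.
  then x6 is forced to True.
  then x2 is forced to True.
  then x4 is forced to False.
x7 is now unconstrained; take x7 = True.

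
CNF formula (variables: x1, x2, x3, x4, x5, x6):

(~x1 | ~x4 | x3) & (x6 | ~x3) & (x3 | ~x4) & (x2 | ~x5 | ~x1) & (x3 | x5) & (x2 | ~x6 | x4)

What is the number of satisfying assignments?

Case analysis on x3 and x4:
  x3=T, x4=T: 7 of the 16 assignments to (x1,x2,x5,x6) work.
  x3=T, x4=F: remaining (x1,x2,x5,x6) ∈ {(F,T,F,T); (F,T,T,T); (T,T,F,T); (T,T,T,T)} — 4.
  x3=F, x4=T: a clause becomes empty — 0.
  x3=F, x4=F: 5 of the 16 assignments to (x1,x2,x5,x6) work.
Total: 7 + 4 + 0 + 5 = 16.

16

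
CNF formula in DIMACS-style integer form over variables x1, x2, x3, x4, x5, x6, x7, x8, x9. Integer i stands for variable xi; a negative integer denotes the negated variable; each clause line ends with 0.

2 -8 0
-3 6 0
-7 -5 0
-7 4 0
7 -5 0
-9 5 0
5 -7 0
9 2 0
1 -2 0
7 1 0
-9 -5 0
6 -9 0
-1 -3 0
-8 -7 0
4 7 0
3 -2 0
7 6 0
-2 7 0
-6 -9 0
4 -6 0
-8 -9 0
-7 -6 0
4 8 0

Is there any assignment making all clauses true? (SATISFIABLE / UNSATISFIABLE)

x7 = True:
  propagation gives x5=False; an empty clause results — contradiction.
x7 = False:
  propagation gives x5=False, x9=False, x2=True; an empty clause results — contradiction.
Every branch closes, so no satisfying assignment exists.

UNSATISFIABLE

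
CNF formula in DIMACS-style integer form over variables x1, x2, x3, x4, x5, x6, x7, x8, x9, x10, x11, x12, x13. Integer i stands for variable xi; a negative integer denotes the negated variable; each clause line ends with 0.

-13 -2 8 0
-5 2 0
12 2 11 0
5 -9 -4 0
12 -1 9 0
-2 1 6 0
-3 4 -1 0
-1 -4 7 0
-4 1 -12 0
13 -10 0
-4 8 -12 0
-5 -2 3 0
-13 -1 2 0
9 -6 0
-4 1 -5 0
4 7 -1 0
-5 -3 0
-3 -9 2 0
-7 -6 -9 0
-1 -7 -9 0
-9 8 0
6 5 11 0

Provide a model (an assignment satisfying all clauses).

x1 = False, x2 = False, x3 = False, x4 = False, x5 = False, x6 = False, x7 = False, x8 = False, x9 = False, x10 = True, x11 = True, x12 = True, x13 = True

Check each clause:
  1. (x8 ∨ ¬x2 ∨ ¬x13) — ¬x2 is true.
  2. (x2 ∨ ¬x5) — ¬x5 is true.
  3. (x2 ∨ x11 ∨ x12) — x11 is true.
  4. (x5 ∨ ¬x9 ∨ ¬x4) — ¬x4 is true.
  5. (¬x1 ∨ x9 ∨ x12) — x12 is true.
  6. (x6 ∨ x1 ∨ ¬x2) — ¬x2 is true.
  7. (x4 ∨ ¬x1 ∨ ¬x3) — ¬x3 is true.
  8. (¬x4 ∨ ¬x1 ∨ x7) — ¬x4 is true.
  9. (¬x12 ∨ ¬x4 ∨ x1) — ¬x4 is true.
  10. (¬x10 ∨ x13) — x13 is true.
  11. (x8 ∨ ¬x12 ∨ ¬x4) — ¬x4 is true.
  12. (¬x2 ∨ x3 ∨ ¬x5) — ¬x5 is true.
  13. (¬x13 ∨ x2 ∨ ¬x1) — ¬x1 is true.
  14. (¬x6 ∨ x9) — ¬x6 is true.
  15. (¬x4 ∨ x1 ∨ ¬x5) — ¬x5 is true.
  16. (¬x1 ∨ x7 ∨ x4) — ¬x1 is true.
  17. (¬x5 ∨ ¬x3) — ¬x5 is true.
  18. (x2 ∨ ¬x9 ∨ ¬x3) — ¬x3 is true.
  19. (¬x9 ∨ ¬x6 ∨ ¬x7) — ¬x7 is true.
  20. (¬x7 ∨ ¬x1 ∨ ¬x9) — ¬x7 is true.
  21. (¬x9 ∨ x8) — ¬x9 is true.
  22. (x5 ∨ x6 ∨ x11) — x11 is true.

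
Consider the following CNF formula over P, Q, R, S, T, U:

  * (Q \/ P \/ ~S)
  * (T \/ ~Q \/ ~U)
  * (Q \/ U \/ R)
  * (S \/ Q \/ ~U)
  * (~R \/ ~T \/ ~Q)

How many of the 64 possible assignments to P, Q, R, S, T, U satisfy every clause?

Split on Q, then U.
  Q=1, U=1: remaining (P,R,S,T) ∈ {(0,0,0,1); (0,0,1,1); (1,0,0,1); (1,0,1,1)} — 4.
  Q=1, U=0: P, S free; 3 ways for (R,T) × 2^2 = 12.
  Q=0, U=1: remaining (P,R,S,T) ∈ {(1,0,1,0); (1,0,1,1); (1,1,1,0); (1,1,1,1)} — 4.
  Q=0, U=0: T free; 3 ways for (P,R,S) × 2^1 = 6.
Total: 4 + 12 + 4 + 6 = 26.

26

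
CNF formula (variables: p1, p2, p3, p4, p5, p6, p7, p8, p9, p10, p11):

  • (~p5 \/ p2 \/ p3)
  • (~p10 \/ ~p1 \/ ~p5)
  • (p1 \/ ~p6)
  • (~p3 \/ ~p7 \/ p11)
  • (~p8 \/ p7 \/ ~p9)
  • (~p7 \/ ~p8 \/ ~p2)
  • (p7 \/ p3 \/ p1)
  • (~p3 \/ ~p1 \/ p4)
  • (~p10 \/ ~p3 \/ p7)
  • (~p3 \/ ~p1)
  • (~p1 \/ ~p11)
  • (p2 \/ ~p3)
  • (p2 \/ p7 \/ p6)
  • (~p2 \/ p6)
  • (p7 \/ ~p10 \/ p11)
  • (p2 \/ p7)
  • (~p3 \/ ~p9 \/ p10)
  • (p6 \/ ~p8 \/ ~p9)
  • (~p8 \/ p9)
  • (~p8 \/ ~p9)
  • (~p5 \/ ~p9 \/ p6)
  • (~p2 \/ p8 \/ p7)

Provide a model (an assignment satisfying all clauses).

p1=True, p2=True, p3=False, p4=False, p5=False, p6=True, p7=True, p8=False, p9=False, p10=False, p11=False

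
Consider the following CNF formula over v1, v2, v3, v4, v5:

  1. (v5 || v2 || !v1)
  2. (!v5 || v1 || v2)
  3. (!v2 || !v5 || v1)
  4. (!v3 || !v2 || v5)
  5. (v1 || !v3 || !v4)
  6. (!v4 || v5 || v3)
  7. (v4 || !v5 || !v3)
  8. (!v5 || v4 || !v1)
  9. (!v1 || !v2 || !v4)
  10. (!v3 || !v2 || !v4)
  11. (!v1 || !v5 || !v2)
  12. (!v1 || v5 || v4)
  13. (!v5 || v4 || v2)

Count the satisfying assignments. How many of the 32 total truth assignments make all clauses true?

Satisfying assignments:
  v1=0 v2=0 v3=0 v4=0 v5=0
  v1=0 v2=0 v3=1 v4=0 v5=0
  v1=0 v2=1 v3=0 v4=0 v5=0
  v1=1 v2=0 v3=0 v4=1 v5=1
  v1=1 v2=0 v3=1 v4=1 v5=1
That's 5 in total.

5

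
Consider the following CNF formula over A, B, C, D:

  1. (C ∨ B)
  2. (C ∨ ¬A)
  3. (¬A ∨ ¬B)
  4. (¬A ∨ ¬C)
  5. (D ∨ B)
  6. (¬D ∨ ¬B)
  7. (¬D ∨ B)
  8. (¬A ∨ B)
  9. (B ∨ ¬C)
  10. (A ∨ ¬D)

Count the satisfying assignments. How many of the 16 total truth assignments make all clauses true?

2

Satisfying assignments:
  A=0 B=1 C=0 D=0
  A=0 B=1 C=1 D=0
That's 2 in total.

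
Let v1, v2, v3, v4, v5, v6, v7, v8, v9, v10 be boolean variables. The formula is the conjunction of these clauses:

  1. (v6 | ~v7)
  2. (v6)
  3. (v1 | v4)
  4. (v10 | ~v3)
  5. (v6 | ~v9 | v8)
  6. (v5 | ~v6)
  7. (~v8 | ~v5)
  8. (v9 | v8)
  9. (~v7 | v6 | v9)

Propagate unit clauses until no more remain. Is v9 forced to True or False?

True

(v6) stands alone — v6 = True.
From (v5 | ~v6) and v6 = True: v5 = True.
(~v8 | ~v5) with v5 = True leaves only ~v8, so v8 = False.
(v8 | v9): since v8 = False, the clause reduces to (v9). v9 = True.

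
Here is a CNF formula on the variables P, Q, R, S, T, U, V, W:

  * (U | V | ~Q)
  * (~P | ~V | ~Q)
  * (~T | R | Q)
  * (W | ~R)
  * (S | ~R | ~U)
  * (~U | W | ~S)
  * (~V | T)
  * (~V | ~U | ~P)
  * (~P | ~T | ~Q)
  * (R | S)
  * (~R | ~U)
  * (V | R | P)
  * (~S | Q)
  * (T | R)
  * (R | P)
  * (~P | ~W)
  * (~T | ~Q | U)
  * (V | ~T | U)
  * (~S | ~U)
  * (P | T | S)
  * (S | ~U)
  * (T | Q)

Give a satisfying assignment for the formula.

P=F, Q=F, R=T, S=F, T=T, U=F, V=T, W=T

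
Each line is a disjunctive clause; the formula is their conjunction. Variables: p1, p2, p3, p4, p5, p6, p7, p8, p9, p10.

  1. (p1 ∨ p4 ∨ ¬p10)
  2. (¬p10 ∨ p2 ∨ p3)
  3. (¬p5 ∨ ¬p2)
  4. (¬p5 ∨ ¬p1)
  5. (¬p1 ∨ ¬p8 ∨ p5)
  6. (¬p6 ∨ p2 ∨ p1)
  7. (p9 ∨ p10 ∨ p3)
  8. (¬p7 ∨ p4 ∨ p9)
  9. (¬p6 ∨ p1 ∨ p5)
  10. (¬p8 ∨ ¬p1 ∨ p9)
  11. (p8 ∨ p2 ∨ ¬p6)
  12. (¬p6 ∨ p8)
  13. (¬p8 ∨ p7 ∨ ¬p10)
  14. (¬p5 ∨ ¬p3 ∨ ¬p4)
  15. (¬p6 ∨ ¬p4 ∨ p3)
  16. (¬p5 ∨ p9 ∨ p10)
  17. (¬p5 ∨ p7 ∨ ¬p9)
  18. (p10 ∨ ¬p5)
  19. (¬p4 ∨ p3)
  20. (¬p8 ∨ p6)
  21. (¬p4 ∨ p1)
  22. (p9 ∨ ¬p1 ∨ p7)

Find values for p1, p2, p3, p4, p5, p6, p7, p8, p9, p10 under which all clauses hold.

p1 = T, p2 = T, p3 = T, p4 = F, p5 = F, p6 = F, p7 = F, p8 = F, p9 = T, p10 = F

Set p1 = True and propagate.
  then p5 is forced to False.
  then p8 is forced to False.
  then p6 is forced to False.
Set p2 = True and propagate.
Set p3 = True and propagate.
The remaining clauses are satisfied by p4 = False, p7 = False, p9 = True, p10 = False.
Check each clause:
  1. (p4 ∨ ¬p10 ∨ p1) — p1 is true.
  2. (p3 ∨ p2 ∨ ¬p10) — p2 is true.
  3. (¬p2 ∨ ¬p5) — ¬p5 is true.
  4. (¬p1 ∨ ¬p5) — ¬p5 is true.
  5. (p5 ∨ ¬p8 ∨ ¬p1) — ¬p8 is true.
  6. (¬p6 ∨ p2 ∨ p1) — p1 is true.
  7. (p9 ∨ p10 ∨ p3) — p9 is true.
  8. (¬p7 ∨ p4 ∨ p9) — p9 is true.
  9. (p5 ∨ p1 ∨ ¬p6) — p1 is true.
  10. (¬p8 ∨ p9 ∨ ¬p1) — ¬p8 is true.
  11. (p8 ∨ p2 ∨ ¬p6) — p2 is true.
  12. (p8 ∨ ¬p6) — ¬p6 is true.
  13. (p7 ∨ ¬p10 ∨ ¬p8) — ¬p8 is true.
  14. (¬p3 ∨ ¬p4 ∨ ¬p5) — ¬p5 is true.
  15. (¬p4 ∨ ¬p6 ∨ p3) — ¬p6 is true.
  16. (p10 ∨ p9 ∨ ¬p5) — p9 is true.
  17. (¬p9 ∨ p7 ∨ ¬p5) — ¬p5 is true.
  18. (p10 ∨ ¬p5) — ¬p5 is true.
  19. (p3 ∨ ¬p4) — p3 is true.
  20. (¬p8 ∨ p6) — ¬p8 is true.
  21. (p1 ∨ ¬p4) — p1 is true.
  22. (p7 ∨ ¬p1 ∨ p9) — p9 is true.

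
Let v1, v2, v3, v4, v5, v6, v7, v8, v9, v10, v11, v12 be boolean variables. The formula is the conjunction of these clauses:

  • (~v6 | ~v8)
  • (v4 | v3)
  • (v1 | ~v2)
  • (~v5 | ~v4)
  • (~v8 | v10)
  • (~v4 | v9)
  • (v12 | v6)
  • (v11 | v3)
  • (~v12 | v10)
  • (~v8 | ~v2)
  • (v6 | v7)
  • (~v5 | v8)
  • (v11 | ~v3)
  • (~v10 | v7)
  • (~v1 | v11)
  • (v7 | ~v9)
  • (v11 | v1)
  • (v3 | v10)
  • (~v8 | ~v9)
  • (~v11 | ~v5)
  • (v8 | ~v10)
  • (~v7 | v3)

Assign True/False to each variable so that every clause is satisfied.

v1=True, v2=False, v3=True, v4=False, v5=False, v6=True, v7=True, v8=False, v9=True, v10=False, v11=True, v12=False

Check each clause:
  1. (~v8 | ~v6) — ~v8 is true.
  2. (v4 | v3) — v3 is true.
  3. (v1 | ~v2) — v1 is true.
  4. (~v5 | ~v4) — ~v5 is true.
  5. (~v8 | v10) — ~v8 is true.
  6. (~v4 | v9) — v9 is true.
  7. (v6 | v12) — v6 is true.
  8. (v3 | v11) — v11 is true.
  9. (v10 | ~v12) — ~v12 is true.
  10. (~v8 | ~v2) — ~v8 is true.
  11. (v6 | v7) — v6 is true.
  12. (v8 | ~v5) — ~v5 is true.
  13. (v11 | ~v3) — v11 is true.
  14. (v7 | ~v10) — ~v10 is true.
  15. (v11 | ~v1) — v11 is true.
  16. (v7 | ~v9) — v7 is true.
  17. (v11 | v1) — v1 is true.
  18. (v3 | v10) — v3 is true.
  19. (~v8 | ~v9) — ~v8 is true.
  20. (~v11 | ~v5) — ~v5 is true.
  21. (v8 | ~v10) — ~v10 is true.
  22. (~v7 | v3) — v3 is true.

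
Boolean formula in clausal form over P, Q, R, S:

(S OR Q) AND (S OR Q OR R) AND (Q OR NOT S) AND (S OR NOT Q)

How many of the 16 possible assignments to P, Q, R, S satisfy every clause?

4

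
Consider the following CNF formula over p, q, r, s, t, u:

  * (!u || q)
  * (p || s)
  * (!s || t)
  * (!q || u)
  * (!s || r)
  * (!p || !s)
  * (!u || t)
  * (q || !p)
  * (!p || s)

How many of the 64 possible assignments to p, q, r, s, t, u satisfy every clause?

2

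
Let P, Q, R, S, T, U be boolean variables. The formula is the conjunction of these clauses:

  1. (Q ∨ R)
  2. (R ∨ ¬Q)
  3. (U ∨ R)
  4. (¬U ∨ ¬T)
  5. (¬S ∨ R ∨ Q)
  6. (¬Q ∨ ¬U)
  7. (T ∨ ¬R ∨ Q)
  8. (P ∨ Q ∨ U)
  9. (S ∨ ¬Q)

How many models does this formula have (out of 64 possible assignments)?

6

The models are:
  P=F Q=T R=T S=T T=F U=F
  P=F Q=T R=T S=T T=T U=F
  P=T Q=F R=T S=F T=T U=F
  P=T Q=F R=T S=T T=T U=F
  P=T Q=T R=T S=T T=F U=F
  P=T Q=T R=T S=T T=T U=F
Count: 6.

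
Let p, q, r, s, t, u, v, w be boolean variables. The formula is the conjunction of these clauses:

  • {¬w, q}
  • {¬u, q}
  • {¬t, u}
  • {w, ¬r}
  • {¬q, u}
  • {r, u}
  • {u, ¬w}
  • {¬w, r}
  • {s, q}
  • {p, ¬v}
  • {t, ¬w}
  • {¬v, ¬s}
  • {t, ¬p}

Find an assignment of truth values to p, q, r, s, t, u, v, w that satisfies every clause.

p = F  q = T  r = F  s = T  t = T  u = T  v = F  w = F

Pure literal: v appears only negated; assign v = False.
Try p = False.
Branch on q: take q = True.
  then u is forced to True.
Set r = False and propagate.
  then w is forced to False.
s, t are now unconstrained; take s = True, t = True.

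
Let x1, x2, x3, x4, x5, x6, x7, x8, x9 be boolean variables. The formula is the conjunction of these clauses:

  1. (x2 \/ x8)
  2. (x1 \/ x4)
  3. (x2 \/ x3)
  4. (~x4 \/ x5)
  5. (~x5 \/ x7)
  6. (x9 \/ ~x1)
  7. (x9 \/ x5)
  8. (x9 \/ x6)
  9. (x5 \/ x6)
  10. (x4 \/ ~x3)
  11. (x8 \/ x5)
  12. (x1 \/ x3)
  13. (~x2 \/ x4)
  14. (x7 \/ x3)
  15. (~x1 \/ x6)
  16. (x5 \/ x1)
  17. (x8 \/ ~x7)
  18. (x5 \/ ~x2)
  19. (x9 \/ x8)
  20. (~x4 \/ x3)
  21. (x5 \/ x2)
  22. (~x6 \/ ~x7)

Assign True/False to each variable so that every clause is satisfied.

x8 occurs only positively in the remaining clauses — set x8 = True.
x9 occurs only positively in the remaining clauses — set x9 = True.
Branch on x1: take x1 = False.
  then x4 is forced to True.
  then x5 is forced to True.
  then x7 is forced to True.
  then x3 is forced to True.
  then x6 is forced to False.
x2 is now unconstrained; take x2 = False.

x1 = F  x2 = F  x3 = T  x4 = T  x5 = T  x6 = F  x7 = T  x8 = T  x9 = T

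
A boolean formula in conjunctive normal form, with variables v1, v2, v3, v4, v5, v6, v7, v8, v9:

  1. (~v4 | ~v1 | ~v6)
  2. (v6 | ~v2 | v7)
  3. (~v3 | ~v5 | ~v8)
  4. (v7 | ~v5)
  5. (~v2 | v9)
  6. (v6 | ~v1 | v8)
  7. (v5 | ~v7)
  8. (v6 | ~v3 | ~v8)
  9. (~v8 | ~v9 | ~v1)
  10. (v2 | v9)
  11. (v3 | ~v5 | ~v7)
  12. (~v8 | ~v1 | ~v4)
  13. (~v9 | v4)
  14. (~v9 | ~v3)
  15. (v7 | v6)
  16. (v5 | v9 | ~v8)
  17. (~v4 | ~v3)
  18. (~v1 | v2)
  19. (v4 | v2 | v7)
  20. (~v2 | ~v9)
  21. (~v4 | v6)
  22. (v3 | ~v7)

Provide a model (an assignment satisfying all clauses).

v1=F, v2=F, v3=F, v4=T, v5=F, v6=T, v7=F, v8=F, v9=T

Pure literal: v1 appears only negated; assign v1 = False.
Set v2 = False and propagate.
  then v9 is forced to True.
  then v4 is forced to True.
  then v3 is forced to False.
  then v6 is forced to True.
  then v7 is forced to False.
  then v5 is forced to False.
v8 is now unconstrained; take v8 = False.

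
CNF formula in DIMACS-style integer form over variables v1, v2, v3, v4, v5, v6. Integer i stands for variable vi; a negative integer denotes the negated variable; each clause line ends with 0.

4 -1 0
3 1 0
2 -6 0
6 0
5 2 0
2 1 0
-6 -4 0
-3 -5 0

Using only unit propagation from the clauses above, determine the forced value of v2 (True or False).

(v6) stands alone — v6 = True.
In (v2 ∨ ¬v6), ¬v6 is now false; v2 must hold, so v2 = True.

True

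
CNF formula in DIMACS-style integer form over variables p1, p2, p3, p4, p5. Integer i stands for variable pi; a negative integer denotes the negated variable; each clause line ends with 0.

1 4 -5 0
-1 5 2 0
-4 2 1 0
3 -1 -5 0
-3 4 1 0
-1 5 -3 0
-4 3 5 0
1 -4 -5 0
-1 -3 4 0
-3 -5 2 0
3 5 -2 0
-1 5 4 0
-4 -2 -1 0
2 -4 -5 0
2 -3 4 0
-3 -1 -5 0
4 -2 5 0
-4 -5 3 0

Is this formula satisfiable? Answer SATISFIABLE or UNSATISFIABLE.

Try p1 = False.
The remaining clauses are satisfied by p2 = False, p3 = False, p4 = False, p5 = False.
So p1=False, p2=False, p3=False, p4=False, p5=False is a satisfying assignment.

SATISFIABLE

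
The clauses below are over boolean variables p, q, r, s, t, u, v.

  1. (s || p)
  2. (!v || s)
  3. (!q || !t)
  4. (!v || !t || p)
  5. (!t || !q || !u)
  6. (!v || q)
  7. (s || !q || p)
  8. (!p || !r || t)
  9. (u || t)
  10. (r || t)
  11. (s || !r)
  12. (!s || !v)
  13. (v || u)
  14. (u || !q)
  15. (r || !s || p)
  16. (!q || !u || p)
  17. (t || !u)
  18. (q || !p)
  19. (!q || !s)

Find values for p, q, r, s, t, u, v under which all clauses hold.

p=0, q=0, r=1, s=1, t=1, u=1, v=0

Branch on p: take p = False.
  then s is forced to True.
  then v is forced to False.
  then u is forced to True.
  then r is forced to True.
  then q is forced to False.
  then t is forced to True.
Check each clause:
  1. (p || s) — s is true.
  2. (!v || s) — !v is true.
  3. (!q || !t) — !q is true.
  4. (p || !t || !v) — !v is true.
  5. (!u || !q || !t) — !q is true.
  6. (q || !v) — !v is true.
  7. (s || p || !q) — s is true.
  8. (!r || !p || t) — t is true.
  9. (u || t) — t is true.
  10. (t || r) — r is true.
  11. (s || !r) — s is true.
  12. (!v || !s) — !v is true.
  13. (v || u) — u is true.
  14. (u || !q) — u is true.
  15. (!s || r || p) — r is true.
  16. (!q || !u || p) — !q is true.
  17. (t || !u) — t is true.
  18. (q || !p) — !p is true.
  19. (!q || !s) — !q is true.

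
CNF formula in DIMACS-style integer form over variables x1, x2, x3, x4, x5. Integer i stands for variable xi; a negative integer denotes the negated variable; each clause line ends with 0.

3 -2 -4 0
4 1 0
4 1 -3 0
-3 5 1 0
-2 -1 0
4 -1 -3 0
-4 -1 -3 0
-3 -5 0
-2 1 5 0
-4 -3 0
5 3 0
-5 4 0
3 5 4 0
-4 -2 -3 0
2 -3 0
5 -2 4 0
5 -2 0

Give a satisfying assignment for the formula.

x1=T  x2=F  x3=F  x4=T  x5=T

Try x1 = True.
  then x2 is forced to False.
  then x3 is forced to False.
  then x5 is forced to True.
  then x4 is forced to True.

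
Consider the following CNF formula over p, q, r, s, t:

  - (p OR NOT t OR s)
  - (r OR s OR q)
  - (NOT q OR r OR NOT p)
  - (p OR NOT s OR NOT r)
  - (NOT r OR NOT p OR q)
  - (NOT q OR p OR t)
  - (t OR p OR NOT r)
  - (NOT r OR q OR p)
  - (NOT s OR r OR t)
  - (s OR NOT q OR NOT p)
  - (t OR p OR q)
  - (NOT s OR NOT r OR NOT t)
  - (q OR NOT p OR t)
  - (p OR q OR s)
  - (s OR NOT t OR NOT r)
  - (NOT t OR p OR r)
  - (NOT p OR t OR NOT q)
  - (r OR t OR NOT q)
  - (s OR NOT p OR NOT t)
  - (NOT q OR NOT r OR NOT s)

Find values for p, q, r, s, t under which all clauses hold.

Try p = True.
For the remaining variables, q = False, r = False, s = True, t = True works.

p = True, q = False, r = False, s = True, t = True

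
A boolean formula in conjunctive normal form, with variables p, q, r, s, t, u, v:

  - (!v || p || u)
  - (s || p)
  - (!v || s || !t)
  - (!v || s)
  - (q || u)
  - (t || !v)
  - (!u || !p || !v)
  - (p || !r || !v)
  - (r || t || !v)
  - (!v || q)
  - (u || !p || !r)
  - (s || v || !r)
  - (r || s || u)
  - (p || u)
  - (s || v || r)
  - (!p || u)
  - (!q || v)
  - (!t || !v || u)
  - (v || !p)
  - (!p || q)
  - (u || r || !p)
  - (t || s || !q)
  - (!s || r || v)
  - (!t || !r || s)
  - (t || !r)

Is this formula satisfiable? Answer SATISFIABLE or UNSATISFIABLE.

SATISFIABLE

Try p = False.
  then s is forced to True.
  then u is forced to True.
The remaining clauses are satisfied by q = False, r = True, t = True, v = False.
Every clause has at least one true literal under this assignment.
So p = F, q = F, r = T, s = T, t = T, u = T, v = F is a satisfying assignment.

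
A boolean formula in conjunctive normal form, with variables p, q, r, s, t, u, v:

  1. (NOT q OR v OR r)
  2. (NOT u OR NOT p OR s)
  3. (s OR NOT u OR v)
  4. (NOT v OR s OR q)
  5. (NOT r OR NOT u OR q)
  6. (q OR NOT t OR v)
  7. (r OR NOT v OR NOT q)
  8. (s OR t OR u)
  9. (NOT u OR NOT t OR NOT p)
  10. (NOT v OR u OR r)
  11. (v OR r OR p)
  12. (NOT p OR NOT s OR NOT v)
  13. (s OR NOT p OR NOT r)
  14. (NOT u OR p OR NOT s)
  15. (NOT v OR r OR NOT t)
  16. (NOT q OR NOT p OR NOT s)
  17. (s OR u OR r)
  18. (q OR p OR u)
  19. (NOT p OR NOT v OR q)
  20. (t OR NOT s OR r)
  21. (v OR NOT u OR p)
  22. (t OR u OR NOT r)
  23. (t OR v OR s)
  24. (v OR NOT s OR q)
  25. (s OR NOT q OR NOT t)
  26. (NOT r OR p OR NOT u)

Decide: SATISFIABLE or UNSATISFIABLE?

Set p = False and propagate.
For the remaining variables, q = True, r = True, s = True, t = True, u = False, v = True works.
So p=False, q=True, r=True, s=True, t=True, u=False, v=True is a satisfying assignment.

SATISFIABLE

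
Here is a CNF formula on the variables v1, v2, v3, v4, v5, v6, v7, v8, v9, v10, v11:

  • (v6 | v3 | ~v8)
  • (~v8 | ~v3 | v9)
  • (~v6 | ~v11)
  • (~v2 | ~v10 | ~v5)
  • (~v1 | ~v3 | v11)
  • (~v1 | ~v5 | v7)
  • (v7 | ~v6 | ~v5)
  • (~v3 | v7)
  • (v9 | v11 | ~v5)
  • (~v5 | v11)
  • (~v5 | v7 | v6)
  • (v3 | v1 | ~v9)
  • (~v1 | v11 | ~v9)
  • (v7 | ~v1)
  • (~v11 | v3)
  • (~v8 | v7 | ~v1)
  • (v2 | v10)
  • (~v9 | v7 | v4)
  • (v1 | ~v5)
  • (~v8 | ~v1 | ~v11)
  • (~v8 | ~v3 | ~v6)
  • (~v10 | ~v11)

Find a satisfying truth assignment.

Pure literal: v4 appears only positively; assign v4 = True.
Pure literal: v5 appears only negated; assign v5 = False.
Try v1 = False.
Try v2 = True.
Try v3 = False.
  then v9 is forced to False.
  then v11 is forced to False.
The remaining clauses are satisfied by v6 = True, v7 = True, v8 = True, v10 = False.

v1=F  v2=T  v3=F  v4=T  v5=F  v6=T  v7=T  v8=T  v9=F  v10=F  v11=F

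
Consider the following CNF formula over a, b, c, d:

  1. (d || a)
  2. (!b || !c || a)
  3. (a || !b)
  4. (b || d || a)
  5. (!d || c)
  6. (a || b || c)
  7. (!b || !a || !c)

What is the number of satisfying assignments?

5

The models are:
  a=0 b=0 c=1 d=1
  a=1 b=0 c=0 d=0
  a=1 b=0 c=1 d=0
  a=1 b=0 c=1 d=1
  a=1 b=1 c=0 d=0
That's 5 in total.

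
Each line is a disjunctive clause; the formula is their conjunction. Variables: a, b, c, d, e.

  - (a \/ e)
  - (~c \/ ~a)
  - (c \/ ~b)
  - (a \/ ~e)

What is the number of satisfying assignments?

4

Satisfying assignments:
  a=1 b=0 c=0 d=0 e=0
  a=1 b=0 c=0 d=0 e=1
  a=1 b=0 c=0 d=1 e=0
  a=1 b=0 c=0 d=1 e=1
Count: 4.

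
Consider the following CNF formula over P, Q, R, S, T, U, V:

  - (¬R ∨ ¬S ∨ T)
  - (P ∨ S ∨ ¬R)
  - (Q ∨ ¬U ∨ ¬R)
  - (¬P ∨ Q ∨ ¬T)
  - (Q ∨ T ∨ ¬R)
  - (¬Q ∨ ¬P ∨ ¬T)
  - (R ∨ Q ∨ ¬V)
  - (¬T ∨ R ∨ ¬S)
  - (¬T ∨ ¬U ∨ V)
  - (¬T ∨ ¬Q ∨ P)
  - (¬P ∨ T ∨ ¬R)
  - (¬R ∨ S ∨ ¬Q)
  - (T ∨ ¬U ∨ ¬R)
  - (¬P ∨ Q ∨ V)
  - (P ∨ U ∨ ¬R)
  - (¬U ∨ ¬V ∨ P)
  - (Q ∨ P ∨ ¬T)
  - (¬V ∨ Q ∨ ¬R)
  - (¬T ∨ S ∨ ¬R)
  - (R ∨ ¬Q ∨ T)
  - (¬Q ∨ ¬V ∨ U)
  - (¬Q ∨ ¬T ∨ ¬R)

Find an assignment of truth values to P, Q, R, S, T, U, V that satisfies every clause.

P = 0, Q = 0, R = 0, S = 0, T = 0, U = 1, V = 0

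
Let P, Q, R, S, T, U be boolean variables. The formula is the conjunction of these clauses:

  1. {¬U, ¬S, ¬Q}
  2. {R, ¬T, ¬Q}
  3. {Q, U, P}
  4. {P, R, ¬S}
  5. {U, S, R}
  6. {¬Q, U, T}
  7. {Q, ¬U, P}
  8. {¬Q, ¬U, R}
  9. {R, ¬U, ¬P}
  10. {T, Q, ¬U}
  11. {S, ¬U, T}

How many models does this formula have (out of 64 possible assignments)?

14

Case analysis on U and Q:
  U=T, Q=T: remaining (P,R,S,T) ∈ {(F,T,F,T); (T,T,F,T)} — 2.
  U=T, Q=F: remaining (P,R,S,T) ∈ {(T,T,F,T); (T,T,T,T)} — 2.
  U=F, Q=T: remaining (P,R,S,T) ∈ {(F,T,F,T); (F,T,T,T); (T,T,F,T); (T,T,T,T)} — 4.
  U=F, Q=F: T free; 3 ways for (P,R,S) × 2^1 = 6.
Total: 2 + 2 + 4 + 6 = 14.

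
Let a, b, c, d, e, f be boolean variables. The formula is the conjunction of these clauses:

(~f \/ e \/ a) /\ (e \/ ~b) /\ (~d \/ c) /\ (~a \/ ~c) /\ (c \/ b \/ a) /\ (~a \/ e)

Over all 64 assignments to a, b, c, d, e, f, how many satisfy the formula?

Case analysis on a and c:
  a=1, c=1: a clause becomes empty — 0.
  a=1, c=0: remaining (b,d,e,f) ∈ {(0,0,1,0); (0,0,1,1); (1,0,1,0); (1,0,1,1)} — 4.
  a=0, c=1: d free; 5 ways for (b,e,f) × 2^1 = 10.
  a=0, c=0: remaining (b,d,e,f) ∈ {(1,0,1,0); (1,0,1,1)} — 2.
Total: 0 + 4 + 10 + 2 = 16.

16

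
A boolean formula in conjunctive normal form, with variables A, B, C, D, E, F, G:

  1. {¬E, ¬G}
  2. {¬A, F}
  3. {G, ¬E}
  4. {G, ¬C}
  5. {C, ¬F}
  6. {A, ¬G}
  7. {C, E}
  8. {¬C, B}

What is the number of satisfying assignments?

2

Satisfying assignments:
  A=T B=T C=T D=F E=F F=T G=T
  A=T B=T C=T D=T E=F F=T G=T
That's 2 in total.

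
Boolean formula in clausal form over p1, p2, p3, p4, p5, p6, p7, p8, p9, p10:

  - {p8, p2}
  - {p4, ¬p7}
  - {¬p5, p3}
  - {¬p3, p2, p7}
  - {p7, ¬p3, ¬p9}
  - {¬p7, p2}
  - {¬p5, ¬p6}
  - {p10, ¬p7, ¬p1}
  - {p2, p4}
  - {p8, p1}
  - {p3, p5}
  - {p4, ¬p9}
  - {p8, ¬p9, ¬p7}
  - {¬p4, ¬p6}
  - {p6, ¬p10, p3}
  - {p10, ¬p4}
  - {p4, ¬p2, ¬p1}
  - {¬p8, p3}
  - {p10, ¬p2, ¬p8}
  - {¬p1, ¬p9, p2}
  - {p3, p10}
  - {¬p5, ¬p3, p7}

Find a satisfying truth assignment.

p1=F, p2=T, p3=T, p4=F, p5=F, p6=F, p7=F, p8=T, p9=F, p10=T

Check each clause:
  1. {p2, p8} — p8 is true.
  2. {¬p7, p4} — ¬p7 is true.
  3. {¬p5, p3} — p3 is true.
  4. {¬p3, p7, p2} — p2 is true.
  5. {p7, ¬p9, ¬p3} — ¬p9 is true.
  6. {¬p7, p2} — ¬p7 is true.
  7. {¬p6, ¬p5} — ¬p6 is true.
  8. {¬p7, p10, ¬p1} — ¬p7 is true.
  9. {p2, p4} — p2 is true.
  10. {p1, p8} — p8 is true.
  11. {p5, p3} — p3 is true.
  12. {p4, ¬p9} — ¬p9 is true.
  13. {¬p7, ¬p9, p8} — p8 is true.
  14. {¬p6, ¬p4} — ¬p6 is true.
  15. {p3, p6, ¬p10} — p3 is true.
  16. {p10, ¬p4} — p10 is true.
  17. {¬p2, ¬p1, p4} — ¬p1 is true.
  18. {¬p8, p3} — p3 is true.
  19. {¬p8, ¬p2, p10} — p10 is true.
  20. {p2, ¬p1, ¬p9} — p2 is true.
  21. {p3, p10} — p10 is true.
  22. {¬p5, p7, ¬p3} — ¬p5 is true.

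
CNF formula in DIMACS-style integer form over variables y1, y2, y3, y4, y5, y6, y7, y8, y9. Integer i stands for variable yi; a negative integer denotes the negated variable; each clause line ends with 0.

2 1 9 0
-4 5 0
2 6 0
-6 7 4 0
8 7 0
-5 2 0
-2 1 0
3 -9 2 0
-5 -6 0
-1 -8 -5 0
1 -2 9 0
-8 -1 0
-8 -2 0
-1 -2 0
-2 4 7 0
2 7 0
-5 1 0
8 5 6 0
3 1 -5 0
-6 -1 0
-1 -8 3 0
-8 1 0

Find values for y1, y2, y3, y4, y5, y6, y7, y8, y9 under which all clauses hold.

y1=F  y2=F  y3=T  y4=F  y5=F  y6=T  y7=T  y8=F  y9=T

y3 occurs only positively in the remaining clauses — set y3 = True.
Pure literal: y7 appears only positively; assign y7 = True.
Try y1 = False.
  then y2 is forced to False.
  then y9 is forced to True.
  then y6 is forced to True.
  then y5 is forced to False.
  then y4 is forced to False.
  then y8 is forced to False.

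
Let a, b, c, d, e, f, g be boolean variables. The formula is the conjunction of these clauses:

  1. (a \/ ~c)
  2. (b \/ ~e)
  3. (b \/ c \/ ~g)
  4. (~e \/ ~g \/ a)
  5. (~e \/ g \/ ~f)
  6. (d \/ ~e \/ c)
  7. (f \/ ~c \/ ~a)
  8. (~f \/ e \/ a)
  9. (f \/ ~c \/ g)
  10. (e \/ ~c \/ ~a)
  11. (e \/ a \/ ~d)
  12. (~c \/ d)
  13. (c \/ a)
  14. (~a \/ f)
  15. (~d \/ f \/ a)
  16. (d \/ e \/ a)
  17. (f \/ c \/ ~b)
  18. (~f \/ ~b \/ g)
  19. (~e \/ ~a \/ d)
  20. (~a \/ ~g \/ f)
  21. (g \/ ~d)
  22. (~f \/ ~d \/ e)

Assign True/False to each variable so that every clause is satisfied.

a = 1, b = 1, c = 0, d = 0, e = 0, f = 1, g = 1

Check each clause:
  1. (a \/ ~c) — a is true.
  2. (~e \/ b) — b is true.
  3. (~g \/ b \/ c) — b is true.
  4. (~g \/ a \/ ~e) — ~e is true.
  5. (~e \/ ~f \/ g) — ~e is true.
  6. (c \/ ~e \/ d) — ~e is true.
  7. (~c \/ ~a \/ f) — ~c is true.
  8. (a \/ ~f \/ e) — a is true.
  9. (g \/ f \/ ~c) — ~c is true.
  10. (~c \/ ~a \/ e) — ~c is true.
  11. (a \/ ~d \/ e) — a is true.
  12. (~c \/ d) — ~c is true.
  13. (a \/ c) — a is true.
  14. (~a \/ f) — f is true.
  15. (a \/ ~d \/ f) — a is true.
  16. (e \/ a \/ d) — a is true.
  17. (~b \/ c \/ f) — f is true.
  18. (~f \/ ~b \/ g) — g is true.
  19. (~e \/ d \/ ~a) — ~e is true.
  20. (f \/ ~g \/ ~a) — f is true.
  21. (~d \/ g) — ~d is true.
  22. (~d \/ ~f \/ e) — ~d is true.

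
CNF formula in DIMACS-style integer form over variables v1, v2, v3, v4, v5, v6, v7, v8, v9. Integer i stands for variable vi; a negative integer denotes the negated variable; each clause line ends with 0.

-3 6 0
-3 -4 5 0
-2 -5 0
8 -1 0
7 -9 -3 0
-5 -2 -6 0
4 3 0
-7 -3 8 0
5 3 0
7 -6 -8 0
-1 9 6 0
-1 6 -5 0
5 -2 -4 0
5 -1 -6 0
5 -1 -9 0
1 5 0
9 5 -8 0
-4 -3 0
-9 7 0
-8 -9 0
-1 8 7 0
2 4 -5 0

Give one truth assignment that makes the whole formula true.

Set v1 = False and propagate.
  then v5 is forced to True.
  then v2 is forced to False.
  then v4 is forced to True.
  then v3 is forced to False.
Set v6 = False and propagate.
Branch on v7: take v7 = True.
The remaining clauses are satisfied by v8 = False, v9 = False.

v1 = F  v2 = F  v3 = F  v4 = T  v5 = T  v6 = F  v7 = T  v8 = F  v9 = F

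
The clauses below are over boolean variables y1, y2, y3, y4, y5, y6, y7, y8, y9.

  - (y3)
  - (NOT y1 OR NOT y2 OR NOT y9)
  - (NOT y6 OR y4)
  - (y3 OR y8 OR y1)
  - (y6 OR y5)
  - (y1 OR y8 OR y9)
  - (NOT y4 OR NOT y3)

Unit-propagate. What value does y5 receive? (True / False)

True

(y3) stands alone — y3 = True.
(NOT y4 OR NOT y3): since y3 = True, the clause reduces to (NOT y4). y4 = False.
From (y4 OR NOT y6) and y4 = False: y6 = False.
In (y5 OR y6), y6 is now false; y5 must hold, so y5 = True.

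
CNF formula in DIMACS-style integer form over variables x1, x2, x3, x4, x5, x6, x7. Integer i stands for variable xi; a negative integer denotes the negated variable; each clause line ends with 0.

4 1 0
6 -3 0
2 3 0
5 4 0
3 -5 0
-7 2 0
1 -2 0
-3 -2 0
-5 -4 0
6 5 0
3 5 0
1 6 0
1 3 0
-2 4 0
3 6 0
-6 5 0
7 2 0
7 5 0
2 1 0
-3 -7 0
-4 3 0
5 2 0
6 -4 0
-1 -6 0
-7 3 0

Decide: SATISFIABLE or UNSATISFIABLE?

UNSATISFIABLE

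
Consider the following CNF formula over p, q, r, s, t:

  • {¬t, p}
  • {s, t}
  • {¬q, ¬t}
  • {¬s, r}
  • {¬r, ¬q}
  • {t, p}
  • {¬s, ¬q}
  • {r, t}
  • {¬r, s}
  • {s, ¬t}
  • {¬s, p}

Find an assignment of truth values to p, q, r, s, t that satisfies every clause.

p=True, q=False, r=True, s=True, t=True

Pure literal: p appears only positively; assign p = True.
q occurs only negated in the remaining clauses — set q = False.
Try r = True.
  then s is forced to True.
t is now unconstrained; take t = True.
Every clause has at least one true literal under this assignment.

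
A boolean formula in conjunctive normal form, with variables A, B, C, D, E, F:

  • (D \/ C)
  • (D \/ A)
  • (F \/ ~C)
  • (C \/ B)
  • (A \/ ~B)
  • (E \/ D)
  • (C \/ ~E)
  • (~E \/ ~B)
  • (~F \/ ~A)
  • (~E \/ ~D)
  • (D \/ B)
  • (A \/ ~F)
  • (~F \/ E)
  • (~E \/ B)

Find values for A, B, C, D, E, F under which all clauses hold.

A=True, B=True, C=False, D=True, E=False, F=False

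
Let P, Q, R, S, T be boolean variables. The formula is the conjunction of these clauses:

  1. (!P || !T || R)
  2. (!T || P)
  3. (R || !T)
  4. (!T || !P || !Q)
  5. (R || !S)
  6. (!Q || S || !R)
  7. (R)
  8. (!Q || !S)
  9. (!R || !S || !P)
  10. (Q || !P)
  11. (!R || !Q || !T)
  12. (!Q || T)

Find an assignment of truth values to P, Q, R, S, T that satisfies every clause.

P = 0, Q = 0, R = 1, S = 1, T = 0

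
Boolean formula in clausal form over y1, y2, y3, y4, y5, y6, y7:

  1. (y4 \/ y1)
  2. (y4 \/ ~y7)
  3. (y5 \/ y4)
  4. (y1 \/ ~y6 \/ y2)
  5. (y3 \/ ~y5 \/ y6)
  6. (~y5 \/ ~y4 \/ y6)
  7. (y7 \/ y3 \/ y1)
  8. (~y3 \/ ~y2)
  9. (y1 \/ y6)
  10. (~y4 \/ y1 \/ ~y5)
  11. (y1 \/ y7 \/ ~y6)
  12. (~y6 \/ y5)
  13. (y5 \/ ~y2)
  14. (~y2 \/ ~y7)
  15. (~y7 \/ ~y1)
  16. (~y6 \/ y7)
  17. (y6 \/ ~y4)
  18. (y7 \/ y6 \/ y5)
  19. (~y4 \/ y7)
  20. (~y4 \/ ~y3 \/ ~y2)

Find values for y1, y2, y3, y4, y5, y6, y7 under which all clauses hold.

y1=T, y2=F, y3=T, y4=F, y5=T, y6=F, y7=F

Set y1 = True and propagate.
  then y7 is forced to False.
  then y6 is forced to False.
  then y4 is forced to False.
  then y5 is forced to True.
  then y3 is forced to True.
  then y2 is forced to False.
Every clause has at least one true literal under this assignment.
Check each clause:
  1. (y1 \/ y4) — y1 is true.
  2. (y4 \/ ~y7) — ~y7 is true.
  3. (y5 \/ y4) — y5 is true.
  4. (~y6 \/ y1 \/ y2) — y1 is true.
  5. (~y5 \/ y6 \/ y3) — y3 is true.
  6. (~y5 \/ ~y4 \/ y6) — ~y4 is true.
  7. (y7 \/ y1 \/ y3) — y1 is true.
  8. (~y2 \/ ~y3) — ~y2 is true.
  9. (y6 \/ y1) — y1 is true.
  10. (~y4 \/ ~y5 \/ y1) — y1 is true.
  11. (~y6 \/ y7 \/ y1) — y1 is true.
  12. (~y6 \/ y5) — ~y6 is true.
  13. (~y2 \/ y5) — y5 is true.
  14. (~y2 \/ ~y7) — ~y7 is true.
  15. (~y1 \/ ~y7) — ~y7 is true.
  16. (~y6 \/ y7) — ~y6 is true.
  17. (~y4 \/ y6) — ~y4 is true.
  18. (y5 \/ y6 \/ y7) — y5 is true.
  19. (~y4 \/ y7) — ~y4 is true.
  20. (~y4 \/ ~y3 \/ ~y2) — ~y4 is true.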